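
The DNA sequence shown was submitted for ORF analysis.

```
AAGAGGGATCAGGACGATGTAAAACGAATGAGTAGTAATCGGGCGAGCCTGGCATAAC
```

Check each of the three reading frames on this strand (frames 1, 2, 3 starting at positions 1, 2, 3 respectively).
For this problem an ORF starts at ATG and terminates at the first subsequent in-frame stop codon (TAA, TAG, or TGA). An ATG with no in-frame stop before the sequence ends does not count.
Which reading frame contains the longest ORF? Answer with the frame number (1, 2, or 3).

1

Frame 1: AAG AGG GAT CAG GAC GAT GTA AAA CGA ATG AGT AGT AAT CGG GCG AGC CTG GCA TAA — ATG at 28, stop TAA at 55 → 30 nt.
Frame 2: AGA GGG ATC AGG ACG ATG TAA AAC GAA TGA GTA GTA ATC GGG CGA GCC TGG CAT AAC — ATG at 17, stop TAA at 20 → 6 nt.
Frame 3: GAG GGA TCA GGA CGA TGT AAA ACG AAT GAG TAG TAA TCG GGC GAG CCT GGC ATA — no ATG→stop ORF.
Longest ORF is 30 nt in frame 1 (positions 28–57).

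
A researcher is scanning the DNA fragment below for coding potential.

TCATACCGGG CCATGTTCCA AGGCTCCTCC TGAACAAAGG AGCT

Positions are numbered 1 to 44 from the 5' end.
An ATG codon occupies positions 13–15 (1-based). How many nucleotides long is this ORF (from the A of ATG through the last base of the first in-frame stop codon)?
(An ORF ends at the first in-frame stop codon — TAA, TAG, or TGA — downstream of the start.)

Codons from position 13: ATG (13–15), TTC (16–18), CAA (19–21), GGC (22–24), TCC (25–27), TCC (28–30), TGA (31–33).
TGA is the first in-frame stop; ORF spans 13–33, 21 nucleotides.

21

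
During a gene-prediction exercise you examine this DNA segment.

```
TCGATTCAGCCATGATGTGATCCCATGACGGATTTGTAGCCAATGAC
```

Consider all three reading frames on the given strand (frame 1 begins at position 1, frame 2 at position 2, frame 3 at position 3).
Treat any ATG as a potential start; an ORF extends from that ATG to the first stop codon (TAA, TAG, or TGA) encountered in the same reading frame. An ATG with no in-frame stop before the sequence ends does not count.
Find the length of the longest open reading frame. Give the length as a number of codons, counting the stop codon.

5

Frame 1: TCG ATT CAG CCA TGA TGT GAT CCC ATG ACG GAT TTG TAG CCA ATG — ATG at 25, stop TAG at 37 → 15 nt.
Frame 2: CGA TTC AGC CAT GAT GTG ATC CCA TGA CGG ATT TGT AGC CAA TGA — no ATG→stop ORF.
Frame 3: GAT TCA GCC ATG ATG TGA TCC CAT GAC GGA TTT GTA GCC AAT GAC — ATG at 12, stop TGA at 18 → 9 nt; ATG at 15, stop TGA at 18 → 6 nt.
Longest: frame 1, positions 25–39, 15 nt = 5 codons = 4 aa. → 5 codons.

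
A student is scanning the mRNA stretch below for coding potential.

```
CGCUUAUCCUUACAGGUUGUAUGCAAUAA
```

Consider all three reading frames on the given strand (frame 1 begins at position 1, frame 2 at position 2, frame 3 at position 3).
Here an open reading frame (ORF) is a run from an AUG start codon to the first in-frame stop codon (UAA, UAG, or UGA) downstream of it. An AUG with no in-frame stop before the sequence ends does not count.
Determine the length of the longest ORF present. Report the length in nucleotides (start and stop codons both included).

Frame 1: CGC UUA UCC UUA CAG GUU GUA UGC AAU — no AUG→stop ORF.
Frame 2: GCU UAU CCU UAC AGG UUG UAU GCA AUA — no AUG→stop ORF.
Frame 3: CUU AUC CUU ACA GGU UGU AUG CAA UAA — AUG at 21, stop UAA at 27 → 9 nt.
Longest: frame 3, positions 21–29, 9 nt = 3 codons = 2 aa. → 9 nucleotides.

9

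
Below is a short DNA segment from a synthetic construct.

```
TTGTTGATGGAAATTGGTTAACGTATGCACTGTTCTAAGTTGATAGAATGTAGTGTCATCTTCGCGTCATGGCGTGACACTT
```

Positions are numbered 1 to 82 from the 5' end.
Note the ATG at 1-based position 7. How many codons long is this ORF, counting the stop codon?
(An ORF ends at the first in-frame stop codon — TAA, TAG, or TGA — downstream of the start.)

5

Codons from position 7: ATG (7–9), GAA (10–12), ATT (13–15), GGT (16–18), TAA (19–21).
TAA is the first in-frame stop; that's 5 codons including the stop.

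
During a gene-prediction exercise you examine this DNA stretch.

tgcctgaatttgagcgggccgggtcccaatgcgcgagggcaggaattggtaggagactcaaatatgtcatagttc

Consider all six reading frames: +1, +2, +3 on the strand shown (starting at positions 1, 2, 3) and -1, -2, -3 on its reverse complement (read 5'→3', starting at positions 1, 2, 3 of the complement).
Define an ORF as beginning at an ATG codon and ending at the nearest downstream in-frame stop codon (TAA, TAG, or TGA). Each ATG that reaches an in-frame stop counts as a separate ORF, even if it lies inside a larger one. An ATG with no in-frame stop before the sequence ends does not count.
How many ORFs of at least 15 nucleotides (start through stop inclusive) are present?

1

Reverse complement (5'→3'): GAACTATGACATATTTGAGTCTCCTACCAATTCCTGCCCTCGCGCATTGGGACCCGGCCCGCTCAAATTCAGGCA
Frame +1: TGC CTG AAT TTG AGC GGG CCG GGT CCC AAT GCG CGA GGG CAG GAA TTG GTA GGA GAC TCA AAT ATG TCA TAG TTC — ATG at 64, stop TAG at 70 → 9 nt.
Frame +2: GCC TGA ATT TGA GCG GGC CGG GTC CCA ATG CGC GAG GGC AGG AAT TGG TAG GAG ACT CAA ATA TGT CAT AGT — ATG at 29, stop TAG at 50 → 24 nt.
Frame +3: CCT GAA TTT GAG CGG GCC GGG TCC CAA TGC GCG AGG GCA GGA ATT GGT AGG AGA CTC AAA TAT GTC ATA GTT — no ATG→stop ORF.
Frame -1: GAA CTA TGA CAT ATT TGA GTC TCC TAC CAA TTC CTG CCC TCG CGC ATT GGG ACC CGG CCC GCT CAA ATT CAG GCA — no ATG→stop ORF.
Frame -2: AAC TAT GAC ATA TTT GAG TCT CCT ACC AAT TCC TGC CCT CGC GCA TTG GGA CCC GGC CCG CTC AAA TTC AGG — no ATG→stop ORF.
Frame -3: ACT ATG ACA TAT TTG AGT CTC CTA CCA ATT CCT GCC CTC GCG CAT TGG GAC CCG GCC CGC TCA AAT TCA GGC — no ATG→stop ORF.
ORFs ≥ 15 nucleotides: frame +2 29–52 (24 nucleotides). Count = 1.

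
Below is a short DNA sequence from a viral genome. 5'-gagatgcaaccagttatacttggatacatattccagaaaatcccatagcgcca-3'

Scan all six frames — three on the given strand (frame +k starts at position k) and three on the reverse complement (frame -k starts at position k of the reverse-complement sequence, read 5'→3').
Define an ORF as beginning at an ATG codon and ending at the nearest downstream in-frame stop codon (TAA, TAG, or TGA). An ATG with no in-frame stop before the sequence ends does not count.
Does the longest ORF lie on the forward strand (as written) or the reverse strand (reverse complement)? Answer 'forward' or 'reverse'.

forward

Reverse complement (5'→3'): TGGCGCTATGGGATTTTCTGGAATATGTATCCAAGTATAACTGGTTGCATCTC
Frame +1: GAG ATG CAA CCA GTT ATA CTT GGA TAC ATA TTC CAG AAA ATC CCA TAG CGC — ATG at 4, stop TAG at 46 → 45 nt.
Frame +2: AGA TGC AAC CAG TTA TAC TTG GAT ACA TAT TCC AGA AAA TCC CAT AGC GCC — no ATG→stop ORF.
Frame +3: GAT GCA ACC AGT TAT ACT TGG ATA CAT ATT CCA GAA AAT CCC ATA GCG CCA — no ATG→stop ORF.
Frame -1: TGG CGC TAT GGG ATT TTC TGG AAT ATG TAT CCA AGT ATA ACT GGT TGC ATC — no ATG→stop ORF.
Frame -2: GGC GCT ATG GGA TTT TCT GGA ATA TGT ATC CAA GTA TAA CTG GTT GCA TCT — ATG at 8, stop TAA at 38 → 33 nt.
Frame -3: GCG CTA TGG GAT TTT CTG GAA TAT GTA TCC AAG TAT AAC TGG TTG CAT CTC — no ATG→stop ORF.
Forward-strand max 45 nt; reverse-strand max 33 nt. The forward strand has the longer ORF.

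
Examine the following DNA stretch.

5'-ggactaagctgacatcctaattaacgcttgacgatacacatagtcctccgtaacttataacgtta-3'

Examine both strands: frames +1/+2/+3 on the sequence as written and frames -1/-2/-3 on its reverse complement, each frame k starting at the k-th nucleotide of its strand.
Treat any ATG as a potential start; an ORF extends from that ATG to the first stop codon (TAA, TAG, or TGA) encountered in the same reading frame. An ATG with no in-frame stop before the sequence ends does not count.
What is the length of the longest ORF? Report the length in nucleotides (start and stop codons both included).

Reverse complement (5'→3'): TAACGTTATAAGTTACGGAGGACTATGTGTATCGTCAAGCGTTAATTAGGATGTCAGCTTAGTCC
Frame +1: GGA CTA AGC TGA CAT CCT AAT TAA CGC TTG ACG ATA CAC ATA GTC CTC CGT AAC TTA TAA CGT — no ATG→stop ORF.
Frame +2: GAC TAA GCT GAC ATC CTA ATT AAC GCT TGA CGA TAC ACA TAG TCC TCC GTA ACT TAT AAC GTT — no ATG→stop ORF.
Frame +3: ACT AAG CTG ACA TCC TAA TTA ACG CTT GAC GAT ACA CAT AGT CCT CCG TAA CTT ATA ACG TTA — no ATG→stop ORF.
Frame -1: TAA CGT TAT AAG TTA CGG AGG ACT ATG TGT ATC GTC AAG CGT TAA TTA GGA TGT CAG CTT AGT — ATG at 25, stop TAA at 43 → 21 nt.
Frame -2: AAC GTT ATA AGT TAC GGA GGA CTA TGT GTA TCG TCA AGC GTT AAT TAG GAT GTC AGC TTA GTC — no ATG→stop ORF.
Frame -3: ACG TTA TAA GTT ACG GAG GAC TAT GTG TAT CGT CAA GCG TTA ATT AGG ATG TCA GCT TAG TCC — ATG at 51, stop TAG at 60 → 12 nt.
Longest: frame -1, positions 25–45, 21 nt = 7 codons = 6 aa. → 21 nucleotides.

21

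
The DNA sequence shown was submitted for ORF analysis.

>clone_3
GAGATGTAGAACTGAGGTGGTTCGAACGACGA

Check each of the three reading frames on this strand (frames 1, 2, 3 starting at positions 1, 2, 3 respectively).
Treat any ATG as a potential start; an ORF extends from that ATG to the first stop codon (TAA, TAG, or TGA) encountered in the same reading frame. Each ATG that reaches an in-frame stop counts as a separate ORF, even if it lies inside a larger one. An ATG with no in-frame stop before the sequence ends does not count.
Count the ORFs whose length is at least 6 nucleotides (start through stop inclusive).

Frame 1: GAG ATG TAG AAC TGA GGT GGT TCG AAC GAC — ATG at 4, stop TAG at 7 → 6 nt.
Frame 2: AGA TGT AGA ACT GAG GTG GTT CGA ACG ACG — no ATG→stop ORF.
Frame 3: GAT GTA GAA CTG AGG TGG TTC GAA CGA CGA — no ATG→stop ORF.
ORFs ≥ 6 nucleotides: frame 1 4–9 (6 nucleotides). Count = 1.

1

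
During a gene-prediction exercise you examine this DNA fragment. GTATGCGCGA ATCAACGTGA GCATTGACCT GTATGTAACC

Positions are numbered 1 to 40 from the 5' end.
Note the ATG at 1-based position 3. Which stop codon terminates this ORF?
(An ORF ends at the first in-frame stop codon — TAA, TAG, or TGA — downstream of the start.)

TGA

Codons from position 3: ATG (3–5), CGC (6–8), GAA (9–11), TCA (12–14), ACG (15–17), TGA (18–20).
The first in-frame stop codon is TGA.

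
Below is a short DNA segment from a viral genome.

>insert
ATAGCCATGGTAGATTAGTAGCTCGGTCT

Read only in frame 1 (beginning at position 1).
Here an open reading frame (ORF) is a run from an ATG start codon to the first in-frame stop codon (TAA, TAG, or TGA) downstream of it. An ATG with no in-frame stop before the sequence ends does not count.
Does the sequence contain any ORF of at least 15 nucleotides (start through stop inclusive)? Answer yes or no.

no

Frame 1: ATA GCC ATG GTA GAT TAG TAG CTC GGT — ATG at 7, stop TAG at 16 → 12 nt.
Largest ORF found is 12 nucleotides < 15, so no.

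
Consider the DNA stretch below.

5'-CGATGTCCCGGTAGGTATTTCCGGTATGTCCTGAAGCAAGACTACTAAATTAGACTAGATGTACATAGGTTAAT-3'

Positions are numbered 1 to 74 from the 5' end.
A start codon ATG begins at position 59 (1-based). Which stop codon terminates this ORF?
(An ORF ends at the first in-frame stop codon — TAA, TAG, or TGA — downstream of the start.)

Codons from position 59: ATG (59–61), TAC (62–64), ATA (65–67), GGT (68–70), TAA (71–73).
The first in-frame stop codon is TAA.

TAA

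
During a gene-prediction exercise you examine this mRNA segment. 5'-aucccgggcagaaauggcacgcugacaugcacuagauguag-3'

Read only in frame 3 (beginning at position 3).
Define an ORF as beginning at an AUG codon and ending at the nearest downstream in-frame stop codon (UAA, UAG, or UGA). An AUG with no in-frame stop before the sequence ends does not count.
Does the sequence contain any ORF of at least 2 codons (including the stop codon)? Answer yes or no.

yes

Frame 3: CCC GGG CAG AAA UGG CAC GCU GAC AUG CAC UAG AUG UAG — AUG at 27, stop UAG at 33 → 9 nt; AUG at 36, stop UAG at 39 → 6 nt.
Frame 3 has an ORF of 3 codons (positions 27–35) ≥ 2, so yes.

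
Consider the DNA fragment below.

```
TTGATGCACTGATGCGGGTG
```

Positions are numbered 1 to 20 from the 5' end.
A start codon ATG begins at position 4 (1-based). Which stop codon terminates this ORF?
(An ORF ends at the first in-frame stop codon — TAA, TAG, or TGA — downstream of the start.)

Codons from position 4: ATG (4–6), CAC (7–9), TGA (10–12).
The first in-frame stop codon is TGA.

TGA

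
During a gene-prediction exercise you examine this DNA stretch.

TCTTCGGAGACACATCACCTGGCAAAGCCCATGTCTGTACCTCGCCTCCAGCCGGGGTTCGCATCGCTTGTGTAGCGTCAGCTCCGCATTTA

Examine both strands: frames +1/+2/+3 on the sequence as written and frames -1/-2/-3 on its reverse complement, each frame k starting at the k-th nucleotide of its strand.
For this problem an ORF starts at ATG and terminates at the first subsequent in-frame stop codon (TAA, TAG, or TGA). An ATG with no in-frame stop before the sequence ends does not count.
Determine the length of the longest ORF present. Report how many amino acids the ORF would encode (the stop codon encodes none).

14

Reverse complement (5'→3'): TAAATGCGGAGCTGACGCTACACAAGCGATGCGAACCCCGGCTGGAGGCGAGGTACAGACATGGGCTTTGCCAGGTGATGTGTCTCCGAAGA
Frame +1: TCT TCG GAG ACA CAT CAC CTG GCA AAG CCC ATG TCT GTA CCT CGC CTC CAG CCG GGG TTC GCA TCG CTT GTG TAG CGT CAG CTC CGC ATT — ATG at 31, stop TAG at 73 → 45 nt.
Frame +2: CTT CGG AGA CAC ATC ACC TGG CAA AGC CCA TGT CTG TAC CTC GCC TCC AGC CGG GGT TCG CAT CGC TTG TGT AGC GTC AGC TCC GCA TTT — no ATG→stop ORF.
Frame +3: TTC GGA GAC ACA TCA CCT GGC AAA GCC CAT GTC TGT ACC TCG CCT CCA GCC GGG GTT CGC ATC GCT TGT GTA GCG TCA GCT CCG CAT TTA — no ATG→stop ORF.
Frame -1: TAA ATG CGG AGC TGA CGC TAC ACA AGC GAT GCG AAC CCC GGC TGG AGG CGA GGT ACA GAC ATG GGC TTT GCC AGG TGA TGT GTC TCC GAA — ATG at 4, stop TGA at 13 → 12 nt; ATG at 61, stop TGA at 76 → 18 nt.
Frame -2: AAA TGC GGA GCT GAC GCT ACA CAA GCG ATG CGA ACC CCG GCT GGA GGC GAG GTA CAG ACA TGG GCT TTG CCA GGT GAT GTG TCT CCG AAG — no ATG→stop ORF.
Frame -3: AAT GCG GAG CTG ACG CTA CAC AAG CGA TGC GAA CCC CGG CTG GAG GCG AGG TAC AGA CAT GGG CTT TGC CAG GTG ATG TGT CTC CGA AGA — no ATG→stop ORF.
Longest: frame +1, positions 31–75, 45 nt = 15 codons = 14 aa. → 14 amino acids.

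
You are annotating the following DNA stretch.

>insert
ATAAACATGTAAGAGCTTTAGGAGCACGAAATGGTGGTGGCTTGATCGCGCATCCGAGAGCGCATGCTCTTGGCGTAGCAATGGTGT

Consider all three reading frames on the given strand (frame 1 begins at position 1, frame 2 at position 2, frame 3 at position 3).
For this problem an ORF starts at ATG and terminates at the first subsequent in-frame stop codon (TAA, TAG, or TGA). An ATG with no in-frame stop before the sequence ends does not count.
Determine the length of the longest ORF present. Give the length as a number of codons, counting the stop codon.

5

Frame 1: ATA AAC ATG TAA GAG CTT TAG GAG CAC GAA ATG GTG GTG GCT TGA TCG CGC ATC CGA GAG CGC ATG CTC TTG GCG TAG CAA TGG TGT — ATG at 7, stop TAA at 10 → 6 nt; ATG at 31, stop TGA at 43 → 15 nt; ATG at 64, stop TAG at 76 → 15 nt.
Frame 2: TAA ACA TGT AAG AGC TTT AGG AGC ACG AAA TGG TGG TGG CTT GAT CGC GCA TCC GAG AGC GCA TGC TCT TGG CGT AGC AAT GGT — no ATG→stop ORF.
Frame 3: AAA CAT GTA AGA GCT TTA GGA GCA CGA AAT GGT GGT GGC TTG ATC GCG CAT CCG AGA GCG CAT GCT CTT GGC GTA GCA ATG GTG — no ATG→stop ORF.
Longest: frame 1, positions 31–45, 15 nt = 5 codons = 4 aa. → 5 codons.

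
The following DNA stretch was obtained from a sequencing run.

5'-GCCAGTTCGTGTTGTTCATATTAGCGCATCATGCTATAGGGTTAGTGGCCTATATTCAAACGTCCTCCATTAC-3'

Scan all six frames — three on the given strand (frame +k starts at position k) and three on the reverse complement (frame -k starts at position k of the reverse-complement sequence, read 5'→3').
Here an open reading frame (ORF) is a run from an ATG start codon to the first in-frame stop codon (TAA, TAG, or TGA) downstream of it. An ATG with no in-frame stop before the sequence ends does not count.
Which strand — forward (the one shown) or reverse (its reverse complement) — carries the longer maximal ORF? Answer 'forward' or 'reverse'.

Reverse complement (5'→3'): GTAATGGAGGACGTTTGAATATAGGCCACTAACCCTATAGCATGATGCGCTAATATGAACAACACGAACTGGC
Frame +1: GCC AGT TCG TGT TGT TCA TAT TAG CGC ATC ATG CTA TAG GGT TAG TGG CCT ATA TTC AAA CGT CCT CCA TTA — ATG at 31, stop TAG at 37 → 9 nt.
Frame +2: CCA GTT CGT GTT GTT CAT ATT AGC GCA TCA TGC TAT AGG GTT AGT GGC CTA TAT TCA AAC GTC CTC CAT TAC — no ATG→stop ORF.
Frame +3: CAG TTC GTG TTG TTC ATA TTA GCG CAT CAT GCT ATA GGG TTA GTG GCC TAT ATT CAA ACG TCC TCC ATT — no ATG→stop ORF.
Frame -1: GTA ATG GAG GAC GTT TGA ATA TAG GCC ACT AAC CCT ATA GCA TGA TGC GCT AAT ATG AAC AAC ACG AAC TGG — ATG at 4, stop TGA at 16 → 15 nt.
Frame -2: TAA TGG AGG ACG TTT GAA TAT AGG CCA CTA ACC CTA TAG CAT GAT GCG CTA ATA TGA ACA ACA CGA ACT GGC — no ATG→stop ORF.
Frame -3: AAT GGA GGA CGT TTG AAT ATA GGC CAC TAA CCC TAT AGC ATG ATG CGC TAA TAT GAA CAA CAC GAA CTG — ATG at 42, stop TAA at 51 → 12 nt; ATG at 45, stop TAA at 51 → 9 nt.
Forward-strand max 9 nt; reverse-strand max 15 nt. The reverse strand has the longer ORF.

reverse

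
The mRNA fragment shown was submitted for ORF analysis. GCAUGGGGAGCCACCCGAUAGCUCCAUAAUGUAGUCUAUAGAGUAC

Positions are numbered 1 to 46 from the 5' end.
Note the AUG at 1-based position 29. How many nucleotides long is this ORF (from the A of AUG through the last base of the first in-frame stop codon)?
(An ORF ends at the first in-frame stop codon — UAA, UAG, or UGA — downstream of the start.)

Codons from position 29: AUG (29–31), UAG (32–34).
UAG is the first in-frame stop; ORF spans 29–34, 6 nucleotides.

6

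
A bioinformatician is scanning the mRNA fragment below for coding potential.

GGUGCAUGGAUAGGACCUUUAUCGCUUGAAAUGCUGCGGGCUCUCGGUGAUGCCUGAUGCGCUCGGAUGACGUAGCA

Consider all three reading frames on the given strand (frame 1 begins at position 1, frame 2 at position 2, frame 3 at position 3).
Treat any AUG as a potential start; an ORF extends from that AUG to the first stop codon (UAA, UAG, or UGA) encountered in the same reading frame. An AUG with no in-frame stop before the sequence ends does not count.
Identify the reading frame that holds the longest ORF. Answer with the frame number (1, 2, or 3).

Frame 1: GGU GCA UGG AUA GGA CCU UUA UCG CUU GAA AUG CUG CGG GCU CUC GGU GAU GCC UGA UGC GCU CGG AUG ACG UAG — AUG at 31, stop UGA at 55 → 27 nt; AUG at 67, stop UAG at 73 → 9 nt.
Frame 2: GUG CAU GGA UAG GAC CUU UAU CGC UUG AAA UGC UGC GGG CUC UCG GUG AUG CCU GAU GCG CUC GGA UGA CGU AGC — AUG at 50, stop UGA at 68 → 21 nt.
Frame 3: UGC AUG GAU AGG ACC UUU AUC GCU UGA AAU GCU GCG GGC UCU CGG UGA UGC CUG AUG CGC UCG GAU GAC GUA GCA — AUG at 6, stop UGA at 27 → 24 nt.
Longest ORF is 27 nt in frame 1 (positions 31–57).

1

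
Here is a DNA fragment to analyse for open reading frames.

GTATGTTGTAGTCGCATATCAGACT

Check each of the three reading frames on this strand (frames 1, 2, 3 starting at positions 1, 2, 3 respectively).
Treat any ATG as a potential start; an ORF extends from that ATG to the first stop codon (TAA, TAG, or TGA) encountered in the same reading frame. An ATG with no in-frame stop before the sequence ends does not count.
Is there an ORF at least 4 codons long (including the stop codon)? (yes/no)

no

Frame 1: GTA TGT TGT AGT CGC ATA TCA GAC — no ATG→stop ORF.
Frame 2: TAT GTT GTA GTC GCA TAT CAG ACT — no ATG→stop ORF.
Frame 3: ATG TTG TAG TCG CAT ATC AGA — ATG at 3, stop TAG at 9 → 9 nt.
Largest ORF found is 3 codons < 4, so no.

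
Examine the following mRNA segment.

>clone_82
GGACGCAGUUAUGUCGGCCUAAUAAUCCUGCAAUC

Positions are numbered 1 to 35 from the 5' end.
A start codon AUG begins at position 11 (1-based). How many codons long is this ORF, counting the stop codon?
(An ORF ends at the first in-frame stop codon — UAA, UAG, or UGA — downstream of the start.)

4

Codons from position 11: AUG (11–13), UCG (14–16), GCC (17–19), UAA (20–22).
UAA is the first in-frame stop; that's 4 codons including the stop.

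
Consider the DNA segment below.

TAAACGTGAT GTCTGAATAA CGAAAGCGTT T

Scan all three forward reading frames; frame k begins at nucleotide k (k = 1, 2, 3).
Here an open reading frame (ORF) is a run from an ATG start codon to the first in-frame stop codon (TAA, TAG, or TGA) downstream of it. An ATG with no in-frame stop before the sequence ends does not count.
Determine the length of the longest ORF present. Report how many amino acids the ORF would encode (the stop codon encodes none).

3

Frame 1: TAA ACG TGA TGT CTG AAT AAC GAA AGC GTT — no ATG→stop ORF.
Frame 2: AAA CGT GAT GTC TGA ATA ACG AAA GCG TTT — no ATG→stop ORF.
Frame 3: AAC GTG ATG TCT GAA TAA CGA AAG CGT — ATG at 9, stop TAA at 18 → 12 nt.
Longest: frame 3, positions 9–20, 12 nt = 4 codons = 3 aa. → 3 amino acids.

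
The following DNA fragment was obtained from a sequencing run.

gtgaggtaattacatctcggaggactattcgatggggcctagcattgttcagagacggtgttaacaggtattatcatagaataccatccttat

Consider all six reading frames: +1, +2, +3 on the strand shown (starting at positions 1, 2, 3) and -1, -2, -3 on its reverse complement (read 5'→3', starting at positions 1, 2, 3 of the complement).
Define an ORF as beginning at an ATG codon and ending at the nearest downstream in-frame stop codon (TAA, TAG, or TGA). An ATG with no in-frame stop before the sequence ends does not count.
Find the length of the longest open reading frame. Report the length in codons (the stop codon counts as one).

Reverse complement (5'→3'): ATAAGGATGGTATTCTATGATAATACCTGTTAACACCGTCTCTGAACAATGCTAGGCCCCATCGAATAGTCCTCCGAGATGTAATTACCTCAC
Frame +1: GTG AGG TAA TTA CAT CTC GGA GGA CTA TTC GAT GGG GCC TAG CAT TGT TCA GAG ACG GTG TTA ACA GGT ATT ATC ATA GAA TAC CAT CCT TAT — no ATG→stop ORF.
Frame +2: TGA GGT AAT TAC ATC TCG GAG GAC TAT TCG ATG GGG CCT AGC ATT GTT CAG AGA CGG TGT TAA CAG GTA TTA TCA TAG AAT ACC ATC CTT — ATG at 32, stop TAA at 62 → 33 nt.
Frame +3: GAG GTA ATT ACA TCT CGG AGG ACT ATT CGA TGG GGC CTA GCA TTG TTC AGA GAC GGT GTT AAC AGG TAT TAT CAT AGA ATA CCA TCC TTA — no ATG→stop ORF.
Frame -1: ATA AGG ATG GTA TTC TAT GAT AAT ACC TGT TAA CAC CGT CTC TGA ACA ATG CTA GGC CCC ATC GAA TAG TCC TCC GAG ATG TAA TTA CCT CAC — ATG at 7, stop TAA at 31 → 27 nt; ATG at 49, stop TAG at 67 → 21 nt; ATG at 79, stop TAA at 82 → 6 nt.
Frame -2: TAA GGA TGG TAT TCT ATG ATA ATA CCT GTT AAC ACC GTC TCT GAA CAA TGC TAG GCC CCA TCG AAT AGT CCT CCG AGA TGT AAT TAC CTC — ATG at 17, stop TAG at 53 → 39 nt.
Frame -3: AAG GAT GGT ATT CTA TGA TAA TAC CTG TTA ACA CCG TCT CTG AAC AAT GCT AGG CCC CAT CGA ATA GTC CTC CGA GAT GTA ATT ACC TCA — no ATG→stop ORF.
Longest: frame -2, positions 17–55, 39 nt = 13 codons = 12 aa. → 13 codons.

13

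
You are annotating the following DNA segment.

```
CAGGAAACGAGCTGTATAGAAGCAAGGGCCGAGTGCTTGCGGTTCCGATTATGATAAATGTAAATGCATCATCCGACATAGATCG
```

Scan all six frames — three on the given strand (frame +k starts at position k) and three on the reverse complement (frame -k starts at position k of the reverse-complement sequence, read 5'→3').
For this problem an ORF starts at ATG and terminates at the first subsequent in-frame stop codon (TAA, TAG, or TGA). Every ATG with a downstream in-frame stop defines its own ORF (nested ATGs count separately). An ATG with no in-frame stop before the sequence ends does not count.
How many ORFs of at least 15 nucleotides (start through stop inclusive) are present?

3

Reverse complement (5'→3'): CGATCTATGTCGGATGATGCATTTACATTTATCATAATCGGAACCGCAAGCACTCGGCCCTTGCTTCTATACAGCTCGTTTCCTG
Frame +1: CAG GAA ACG AGC TGT ATA GAA GCA AGG GCC GAG TGC TTG CGG TTC CGA TTA TGA TAA ATG TAA ATG CAT CAT CCG ACA TAG ATC — ATG at 58, stop TAA at 61 → 6 nt; ATG at 64, stop TAG at 79 → 18 nt.
Frame +2: AGG AAA CGA GCT GTA TAG AAG CAA GGG CCG AGT GCT TGC GGT TCC GAT TAT GAT AAA TGT AAA TGC ATC ATC CGA CAT AGA TCG — no ATG→stop ORF.
Frame +3: GGA AAC GAG CTG TAT AGA AGC AAG GGC CGA GTG CTT GCG GTT CCG ATT ATG ATA AAT GTA AAT GCA TCA TCC GAC ATA GAT — no ATG→stop ORF.
Frame -1: CGA TCT ATG TCG GAT GAT GCA TTT ACA TTT ATC ATA ATC GGA ACC GCA AGC ACT CGG CCC TTG CTT CTA TAC AGC TCG TTT CCT — no ATG→stop ORF.
Frame -2: GAT CTA TGT CGG ATG ATG CAT TTA CAT TTA TCA TAA TCG GAA CCG CAA GCA CTC GGC CCT TGC TTC TAT ACA GCT CGT TTC CTG — ATG at 14, stop TAA at 35 → 24 nt; ATG at 17, stop TAA at 35 → 21 nt.
Frame -3: ATC TAT GTC GGA TGA TGC ATT TAC ATT TAT CAT AAT CGG AAC CGC AAG CAC TCG GCC CTT GCT TCT ATA CAG CTC GTT TCC — no ATG→stop ORF.
ORFs ≥ 15 nucleotides: frame +1 64–81 (18 nucleotides), frame -2 14–37 (24 nucleotides), frame -2 17–37 (21 nucleotides). Count = 3.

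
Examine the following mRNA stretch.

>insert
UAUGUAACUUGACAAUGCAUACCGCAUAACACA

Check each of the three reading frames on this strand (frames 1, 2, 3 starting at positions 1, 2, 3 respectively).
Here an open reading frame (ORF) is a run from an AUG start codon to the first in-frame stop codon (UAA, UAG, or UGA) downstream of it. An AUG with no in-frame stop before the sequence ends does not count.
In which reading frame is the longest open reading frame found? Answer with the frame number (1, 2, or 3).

Frame 1: UAU GUA ACU UGA CAA UGC AUA CCG CAU AAC ACA — no AUG→stop ORF.
Frame 2: AUG UAA CUU GAC AAU GCA UAC CGC AUA ACA — AUG at 2, stop UAA at 5 → 6 nt.
Frame 3: UGU AAC UUG ACA AUG CAU ACC GCA UAA CAC — AUG at 15, stop UAA at 27 → 15 nt.
Longest ORF is 15 nt in frame 3 (positions 15–29).

3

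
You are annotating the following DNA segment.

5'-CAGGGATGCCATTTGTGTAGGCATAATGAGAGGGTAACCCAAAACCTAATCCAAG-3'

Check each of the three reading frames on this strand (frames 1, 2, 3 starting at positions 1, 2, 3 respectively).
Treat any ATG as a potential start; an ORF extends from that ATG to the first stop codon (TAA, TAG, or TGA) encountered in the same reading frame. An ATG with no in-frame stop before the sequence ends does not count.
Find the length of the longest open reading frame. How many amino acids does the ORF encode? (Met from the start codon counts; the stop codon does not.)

4

Frame 1: CAG GGA TGC CAT TTG TGT AGG CAT AAT GAG AGG GTA ACC CAA AAC CTA ATC CAA — no ATG→stop ORF.
Frame 2: AGG GAT GCC ATT TGT GTA GGC ATA ATG AGA GGG TAA CCC AAA ACC TAA TCC AAG — ATG at 26, stop TAA at 35 → 12 nt.
Frame 3: GGG ATG CCA TTT GTG TAG GCA TAA TGA GAG GGT AAC CCA AAA CCT AAT CCA — ATG at 6, stop TAG at 18 → 15 nt.
Longest: frame 3, positions 6–20, 15 nt = 5 codons = 4 aa. → 4 amino acids.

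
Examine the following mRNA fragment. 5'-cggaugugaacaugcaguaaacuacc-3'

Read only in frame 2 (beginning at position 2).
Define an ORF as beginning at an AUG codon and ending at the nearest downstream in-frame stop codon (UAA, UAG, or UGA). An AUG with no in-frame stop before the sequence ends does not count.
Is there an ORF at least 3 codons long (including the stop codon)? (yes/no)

no

Frame 2: GGA UGU GAA CAU GCA GUA AAC UAC — no AUG→stop ORF.
Largest ORF found is 0 codons < 3, so no.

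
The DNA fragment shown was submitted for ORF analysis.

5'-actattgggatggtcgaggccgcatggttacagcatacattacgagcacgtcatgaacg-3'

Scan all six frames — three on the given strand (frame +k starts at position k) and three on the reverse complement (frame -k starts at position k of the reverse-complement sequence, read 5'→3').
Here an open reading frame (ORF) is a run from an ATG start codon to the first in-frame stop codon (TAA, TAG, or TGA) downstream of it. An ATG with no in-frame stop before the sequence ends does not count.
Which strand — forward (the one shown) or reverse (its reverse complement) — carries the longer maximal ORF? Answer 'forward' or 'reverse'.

Reverse complement (5'→3'): CGTTCATGACGTGCTCGTAATGTATGCTGTAACCATGCGGCCTCGACCATCCCAATAGT
Frame +1: ACT ATT GGG ATG GTC GAG GCC GCA TGG TTA CAG CAT ACA TTA CGA GCA CGT CAT GAA — no ATG→stop ORF.
Frame +2: CTA TTG GGA TGG TCG AGG CCG CAT GGT TAC AGC ATA CAT TAC GAG CAC GTC ATG AAC — no ATG→stop ORF.
Frame +3: TAT TGG GAT GGT CGA GGC CGC ATG GTT ACA GCA TAC ATT ACG AGC ACG TCA TGA ACG — ATG at 24, stop TGA at 54 → 33 nt.
Frame -1: CGT TCA TGA CGT GCT CGT AAT GTA TGC TGT AAC CAT GCG GCC TCG ACC ATC CCA ATA — no ATG→stop ORF.
Frame -2: GTT CAT GAC GTG CTC GTA ATG TAT GCT GTA ACC ATG CGG CCT CGA CCA TCC CAA TAG — ATG at 20, stop TAG at 56 → 39 nt; ATG at 35, stop TAG at 56 → 24 nt.
Frame -3: TTC ATG ACG TGC TCG TAA TGT ATG CTG TAA CCA TGC GGC CTC GAC CAT CCC AAT AGT — ATG at 6, stop TAA at 18 → 15 nt; ATG at 24, stop TAA at 30 → 9 nt.
Forward-strand max 33 nt; reverse-strand max 39 nt. The reverse strand has the longer ORF.

reverse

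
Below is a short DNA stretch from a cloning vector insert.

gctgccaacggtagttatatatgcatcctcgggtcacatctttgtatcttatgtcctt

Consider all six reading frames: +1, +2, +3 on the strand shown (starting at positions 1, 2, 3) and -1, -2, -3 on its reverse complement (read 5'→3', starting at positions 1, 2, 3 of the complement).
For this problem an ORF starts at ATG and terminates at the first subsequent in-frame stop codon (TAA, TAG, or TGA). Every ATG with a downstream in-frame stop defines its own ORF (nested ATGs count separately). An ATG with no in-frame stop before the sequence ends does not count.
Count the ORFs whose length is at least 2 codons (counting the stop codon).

Reverse complement (5'→3'): AAGGACATAAGATACAAAGATGTGACCCGAGGATGCATATATAACTACCGTTGGCAGC
Frame +1: GCT GCC AAC GGT AGT TAT ATA TGC ATC CTC GGG TCA CAT CTT TGT ATC TTA TGT CCT — no ATG→stop ORF.
Frame +2: CTG CCA ACG GTA GTT ATA TAT GCA TCC TCG GGT CAC ATC TTT GTA TCT TAT GTC CTT — no ATG→stop ORF.
Frame +3: TGC CAA CGG TAG TTA TAT ATG CAT CCT CGG GTC ACA TCT TTG TAT CTT ATG TCC — no ATG→stop ORF.
Frame -1: AAG GAC ATA AGA TAC AAA GAT GTG ACC CGA GGA TGC ATA TAT AAC TAC CGT TGG CAG — no ATG→stop ORF.
Frame -2: AGG ACA TAA GAT ACA AAG ATG TGA CCC GAG GAT GCA TAT ATA ACT ACC GTT GGC AGC — ATG at 20, stop TGA at 23 → 6 nt.
Frame -3: GGA CAT AAG ATA CAA AGA TGT GAC CCG AGG ATG CAT ATA TAA CTA CCG TTG GCA — ATG at 33, stop TAA at 42 → 12 nt.
ORFs ≥ 2 codons: frame -2 20–25 (2 codons), frame -3 33–44 (4 codons). Count = 2.

2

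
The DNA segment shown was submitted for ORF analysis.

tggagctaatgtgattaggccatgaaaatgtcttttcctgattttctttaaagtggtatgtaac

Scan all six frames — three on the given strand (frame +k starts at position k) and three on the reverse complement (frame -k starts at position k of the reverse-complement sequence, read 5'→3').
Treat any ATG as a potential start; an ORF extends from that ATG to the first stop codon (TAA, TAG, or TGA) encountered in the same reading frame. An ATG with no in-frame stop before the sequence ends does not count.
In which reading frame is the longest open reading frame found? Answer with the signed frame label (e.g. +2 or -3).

+1

Reverse complement (5'→3'): GTTACATACCACTTTAAAGAAAATCAGGAAAAGACATTTTCATGGCCTAATCACATTAGCTCCA
Frame +1: TGG AGC TAA TGT GAT TAG GCC ATG AAA ATG TCT TTT CCT GAT TTT CTT TAA AGT GGT ATG TAA — ATG at 22, stop TAA at 49 → 30 nt; ATG at 28, stop TAA at 49 → 24 nt; ATG at 58, stop TAA at 61 → 6 nt.
Frame +2: GGA GCT AAT GTG ATT AGG CCA TGA AAA TGT CTT TTC CTG ATT TTC TTT AAA GTG GTA TGT AAC — no ATG→stop ORF.
Frame +3: GAG CTA ATG TGA TTA GGC CAT GAA AAT GTC TTT TCC TGA TTT TCT TTA AAG TGG TAT GTA — ATG at 9, stop TGA at 12 → 6 nt.
Frame -1: GTT ACA TAC CAC TTT AAA GAA AAT CAG GAA AAG ACA TTT TCA TGG CCT AAT CAC ATT AGC TCC — no ATG→stop ORF.
Frame -2: TTA CAT ACC ACT TTA AAG AAA ATC AGG AAA AGA CAT TTT CAT GGC CTA ATC ACA TTA GCT CCA — no ATG→stop ORF.
Frame -3: TAC ATA CCA CTT TAA AGA AAA TCA GGA AAA GAC ATT TTC ATG GCC TAA TCA CAT TAG CTC — ATG at 42, stop TAA at 48 → 9 nt.
Longest ORF is 30 nt in frame +1 (positions 22–51).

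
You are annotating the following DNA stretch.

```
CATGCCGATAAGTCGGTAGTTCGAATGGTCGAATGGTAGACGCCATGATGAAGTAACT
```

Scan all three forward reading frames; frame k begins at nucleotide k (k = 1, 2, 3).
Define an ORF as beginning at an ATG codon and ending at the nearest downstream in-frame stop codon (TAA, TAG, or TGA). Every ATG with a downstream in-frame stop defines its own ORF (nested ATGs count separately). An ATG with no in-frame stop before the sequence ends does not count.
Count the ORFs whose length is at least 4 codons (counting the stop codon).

Frame 1: CAT GCC GAT AAG TCG GTA GTT CGA ATG GTC GAA TGG TAG ACG CCA TGA TGA AGT AAC — ATG at 25, stop TAG at 37 → 15 nt.
Frame 2: ATG CCG ATA AGT CGG TAG TTC GAA TGG TCG AAT GGT AGA CGC CAT GAT GAA GTA ACT — ATG at 2, stop TAG at 17 → 18 nt.
Frame 3: TGC CGA TAA GTC GGT AGT TCG AAT GGT CGA ATG GTA GAC GCC ATG ATG AAG TAA — ATG at 33, stop TAA at 54 → 24 nt; ATG at 45, stop TAA at 54 → 12 nt; ATG at 48, stop TAA at 54 → 9 nt.
ORFs ≥ 4 codons: frame 1 25–39 (5 codons), frame 2 2–19 (6 codons), frame 3 33–56 (8 codons), frame 3 45–56 (4 codons). Count = 4.

4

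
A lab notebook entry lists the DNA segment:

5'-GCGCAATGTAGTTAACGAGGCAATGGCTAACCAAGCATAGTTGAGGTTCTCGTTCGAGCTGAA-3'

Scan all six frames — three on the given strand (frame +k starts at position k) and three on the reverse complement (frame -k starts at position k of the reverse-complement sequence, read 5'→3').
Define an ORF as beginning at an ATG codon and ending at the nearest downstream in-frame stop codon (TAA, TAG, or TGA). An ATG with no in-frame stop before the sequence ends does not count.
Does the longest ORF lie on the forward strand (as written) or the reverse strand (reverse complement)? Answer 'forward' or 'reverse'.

forward

Reverse complement (5'→3'): TTCAGCTCGAACGAGAACCTCAACTATGCTTGGTTAGCCATTGCCTCGTTAACTACATTGCGC
Frame +1: GCG CAA TGT AGT TAA CGA GGC AAT GGC TAA CCA AGC ATA GTT GAG GTT CTC GTT CGA GCT GAA — no ATG→stop ORF.
Frame +2: CGC AAT GTA GTT AAC GAG GCA ATG GCT AAC CAA GCA TAG TTG AGG TTC TCG TTC GAG CTG — ATG at 23, stop TAG at 38 → 18 nt.
Frame +3: GCA ATG TAG TTA ACG AGG CAA TGG CTA ACC AAG CAT AGT TGA GGT TCT CGT TCG AGC TGA — ATG at 6, stop TAG at 9 → 6 nt.
Frame -1: TTC AGC TCG AAC GAG AAC CTC AAC TAT GCT TGG TTA GCC ATT GCC TCG TTA ACT ACA TTG CGC — no ATG→stop ORF.
Frame -2: TCA GCT CGA ACG AGA ACC TCA ACT ATG CTT GGT TAG CCA TTG CCT CGT TAA CTA CAT TGC — ATG at 26, stop TAG at 35 → 12 nt.
Frame -3: CAG CTC GAA CGA GAA CCT CAA CTA TGC TTG GTT AGC CAT TGC CTC GTT AAC TAC ATT GCG — no ATG→stop ORF.
Forward-strand max 18 nt; reverse-strand max 12 nt. The forward strand has the longer ORF.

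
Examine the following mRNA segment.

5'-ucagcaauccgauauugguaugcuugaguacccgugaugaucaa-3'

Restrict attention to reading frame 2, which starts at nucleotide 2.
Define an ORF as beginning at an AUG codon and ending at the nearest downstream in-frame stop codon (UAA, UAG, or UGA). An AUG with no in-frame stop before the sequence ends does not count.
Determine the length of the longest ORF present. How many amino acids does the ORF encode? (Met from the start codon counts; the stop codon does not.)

5

Frame 2: CAG CAA UCC GAU AUU GGU AUG CUU GAG UAC CCG UGA UGA UCA — AUG at 20, stop UGA at 35 → 18 nt.
Longest: frame 2, positions 20–37, 18 nt = 6 codons = 5 aa. → 5 amino acids.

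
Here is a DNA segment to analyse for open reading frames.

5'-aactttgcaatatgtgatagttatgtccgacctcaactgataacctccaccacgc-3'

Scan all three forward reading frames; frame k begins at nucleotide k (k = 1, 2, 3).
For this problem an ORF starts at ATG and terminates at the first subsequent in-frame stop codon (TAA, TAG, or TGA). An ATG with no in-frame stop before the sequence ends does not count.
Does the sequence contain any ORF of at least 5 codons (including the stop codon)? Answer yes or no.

Frame 1: AAC TTT GCA ATA TGT GAT AGT TAT GTC CGA CCT CAA CTG ATA ACC TCC ACC ACG — no ATG→stop ORF.
Frame 2: ACT TTG CAA TAT GTG ATA GTT ATG TCC GAC CTC AAC TGA TAA CCT CCA CCA CGC — ATG at 23, stop TGA at 38 → 18 nt.
Frame 3: CTT TGC AAT ATG TGA TAG TTA TGT CCG ACC TCA ACT GAT AAC CTC CAC CAC — ATG at 12, stop TGA at 15 → 6 nt.
Frame 2 has an ORF of 6 codons (positions 23–40) ≥ 5, so yes.

yes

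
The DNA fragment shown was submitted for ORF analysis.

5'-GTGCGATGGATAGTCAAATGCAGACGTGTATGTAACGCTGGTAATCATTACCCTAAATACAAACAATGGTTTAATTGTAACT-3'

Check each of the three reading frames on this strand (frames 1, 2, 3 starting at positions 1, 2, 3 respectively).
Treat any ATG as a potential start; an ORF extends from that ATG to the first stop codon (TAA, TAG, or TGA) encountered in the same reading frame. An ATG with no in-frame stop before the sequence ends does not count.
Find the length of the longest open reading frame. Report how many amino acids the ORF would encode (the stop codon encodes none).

Frame 1: GTG CGA TGG ATA GTC AAA TGC AGA CGT GTA TGT AAC GCT GGT AAT CAT TAC CCT AAA TAC AAA CAA TGG TTT AAT TGT AAC — no ATG→stop ORF.
Frame 2: TGC GAT GGA TAG TCA AAT GCA GAC GTG TAT GTA ACG CTG GTA ATC ATT ACC CTA AAT ACA AAC AAT GGT TTA ATT GTA ACT — no ATG→stop ORF.
Frame 3: GCG ATG GAT AGT CAA ATG CAG ACG TGT ATG TAA CGC TGG TAA TCA TTA CCC TAA ATA CAA ACA ATG GTT TAA TTG TAA — ATG at 6, stop TAA at 33 → 30 nt; ATG at 18, stop TAA at 33 → 18 nt; ATG at 30, stop TAA at 33 → 6 nt; ATG at 66, stop TAA at 72 → 9 nt.
Longest: frame 3, positions 6–35, 30 nt = 10 codons = 9 aa. → 9 amino acids.

9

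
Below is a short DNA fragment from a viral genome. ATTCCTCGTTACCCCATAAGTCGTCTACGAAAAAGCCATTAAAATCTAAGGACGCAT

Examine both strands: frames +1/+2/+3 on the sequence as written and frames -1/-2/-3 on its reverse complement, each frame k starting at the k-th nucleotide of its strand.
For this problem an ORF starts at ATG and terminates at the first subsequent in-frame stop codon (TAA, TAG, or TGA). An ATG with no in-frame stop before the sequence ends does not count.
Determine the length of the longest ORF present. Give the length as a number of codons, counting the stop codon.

5

Reverse complement (5'→3'): ATGCGTCCTTAGATTTTAATGGCTTTTTCGTAGACGACTTATGGGGTAACGAGGAAT
Frame +1: ATT CCT CGT TAC CCC ATA AGT CGT CTA CGA AAA AGC CAT TAA AAT CTA AGG ACG CAT — no ATG→stop ORF.
Frame +2: TTC CTC GTT ACC CCA TAA GTC GTC TAC GAA AAA GCC ATT AAA ATC TAA GGA CGC — no ATG→stop ORF.
Frame +3: TCC TCG TTA CCC CAT AAG TCG TCT ACG AAA AAG CCA TTA AAA TCT AAG GAC GCA — no ATG→stop ORF.
Frame -1: ATG CGT CCT TAG ATT TTA ATG GCT TTT TCG TAG ACG ACT TAT GGG GTA ACG AGG AAT — ATG at 1, stop TAG at 10 → 12 nt; ATG at 19, stop TAG at 31 → 15 nt.
Frame -2: TGC GTC CTT AGA TTT TAA TGG CTT TTT CGT AGA CGA CTT ATG GGG TAA CGA GGA — ATG at 41, stop TAA at 47 → 9 nt.
Frame -3: GCG TCC TTA GAT TTT AAT GGC TTT TTC GTA GAC GAC TTA TGG GGT AAC GAG GAA — no ATG→stop ORF.
Longest: frame -1, positions 19–33, 15 nt = 5 codons = 4 aa. → 5 codons.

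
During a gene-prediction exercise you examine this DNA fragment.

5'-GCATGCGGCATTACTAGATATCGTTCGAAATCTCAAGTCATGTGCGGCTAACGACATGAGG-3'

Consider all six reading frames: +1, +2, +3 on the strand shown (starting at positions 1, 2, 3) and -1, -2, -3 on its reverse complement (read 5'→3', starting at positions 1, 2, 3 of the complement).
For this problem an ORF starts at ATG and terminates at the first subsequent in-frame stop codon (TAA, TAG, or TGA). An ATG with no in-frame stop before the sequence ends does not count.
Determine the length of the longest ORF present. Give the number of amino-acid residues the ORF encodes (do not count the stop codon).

Reverse complement (5'→3'): CCTCATGTCGTTAGCCGCACATGACTTGAGATTTCGAACGATATCTAGTAATGCCGCATGC
Frame +1: GCA TGC GGC ATT ACT AGA TAT CGT TCG AAA TCT CAA GTC ATG TGC GGC TAA CGA CAT GAG — ATG at 40, stop TAA at 49 → 12 nt.
Frame +2: CAT GCG GCA TTA CTA GAT ATC GTT CGA AAT CTC AAG TCA TGT GCG GCT AAC GAC ATG AGG — no ATG→stop ORF.
Frame +3: ATG CGG CAT TAC TAG ATA TCG TTC GAA ATC TCA AGT CAT GTG CGG CTA ACG ACA TGA — ATG at 3, stop TAG at 15 → 15 nt.
Frame -1: CCT CAT GTC GTT AGC CGC ACA TGA CTT GAG ATT TCG AAC GAT ATC TAG TAA TGC CGC ATG — no ATG→stop ORF.
Frame -2: CTC ATG TCG TTA GCC GCA CAT GAC TTG AGA TTT CGA ACG ATA TCT AGT AAT GCC GCA TGC — no ATG→stop ORF.
Frame -3: TCA TGT CGT TAG CCG CAC ATG ACT TGA GAT TTC GAA CGA TAT CTA GTA ATG CCG CAT — ATG at 21, stop TGA at 27 → 9 nt.
Longest: frame +3, positions 3–17, 15 nt = 5 codons = 4 aa. → 4 amino acids.

4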